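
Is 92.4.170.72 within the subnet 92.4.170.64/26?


Subnet network: 92.4.170.64
Test IP AND mask: 92.4.170.64
Yes, 92.4.170.72 is in 92.4.170.64/26


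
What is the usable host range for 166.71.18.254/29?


Network: 166.71.18.248
Broadcast: 166.71.18.255
First usable = network + 1
Last usable = broadcast - 1
Range: 166.71.18.249 to 166.71.18.254


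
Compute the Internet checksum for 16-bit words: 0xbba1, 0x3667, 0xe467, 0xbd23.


Sum all words (with carry folding):
+ 0xbba1 = 0xbba1
+ 0x3667 = 0xf208
+ 0xe467 = 0xd670
+ 0xbd23 = 0x9394
One's complement: ~0x9394
Checksum = 0x6c6b


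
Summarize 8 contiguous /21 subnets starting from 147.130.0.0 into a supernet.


Original prefix: /21
Number of subnets: 8 = 2^3
New prefix = 21 - 3 = 18
Supernet: 147.130.0.0/18


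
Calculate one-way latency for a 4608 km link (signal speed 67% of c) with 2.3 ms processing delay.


Speed = 0.67 * 3e5 km/s = 201000 km/s
Propagation delay = 4608 / 201000 = 0.0229 s = 22.9254 ms
Processing delay = 2.3 ms
Total one-way latency = 25.2254 ms


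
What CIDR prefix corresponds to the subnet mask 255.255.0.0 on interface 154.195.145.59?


Binary: 11111111.11111111.00000000.00000000
Count leading 1s
Prefix: /16


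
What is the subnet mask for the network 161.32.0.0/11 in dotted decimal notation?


/11 means 11 network bits, 21 host bits
Binary: 11111111111000000000000000000000
Mask: 255.224.0.0


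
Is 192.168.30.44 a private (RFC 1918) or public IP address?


RFC 1918 private ranges:
  10.0.0.0/8 (10.0.0.0 - 10.255.255.255)
  172.16.0.0/12 (172.16.0.0 - 172.31.255.255)
  192.168.0.0/16 (192.168.0.0 - 192.168.255.255)
Private (in 192.168.0.0/16)


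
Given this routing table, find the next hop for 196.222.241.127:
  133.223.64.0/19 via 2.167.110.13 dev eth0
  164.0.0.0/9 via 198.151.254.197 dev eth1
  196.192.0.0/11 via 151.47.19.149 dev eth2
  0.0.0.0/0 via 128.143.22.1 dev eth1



Longest prefix match for 196.222.241.127:
  /19 133.223.64.0: no
  /9 164.0.0.0: no
  /11 196.192.0.0: MATCH
  /0 0.0.0.0: MATCH
Selected: next-hop 151.47.19.149 via eth2 (matched /11)


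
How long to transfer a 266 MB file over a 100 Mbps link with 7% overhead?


Effective throughput = 100 * (1 - 7/100) = 93 Mbps
File size in Mb = 266 * 8 = 2128 Mb
Time = 2128 / 93
Time = 22.8817 seconds


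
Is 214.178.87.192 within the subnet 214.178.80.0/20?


Subnet network: 214.178.80.0
Test IP AND mask: 214.178.80.0
Yes, 214.178.87.192 is in 214.178.80.0/20


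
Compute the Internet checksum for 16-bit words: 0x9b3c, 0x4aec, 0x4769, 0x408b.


Sum all words (with carry folding):
+ 0x9b3c = 0x9b3c
+ 0x4aec = 0xe628
+ 0x4769 = 0x2d92
+ 0x408b = 0x6e1d
One's complement: ~0x6e1d
Checksum = 0x91e2


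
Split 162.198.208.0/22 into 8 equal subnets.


New prefix = 22 + 3 = 25
Each subnet has 128 addresses
  162.198.208.0/25
  162.198.208.128/25
  162.198.209.0/25
  162.198.209.128/25
  162.198.210.0/25
  162.198.210.128/25
  162.198.211.0/25
  162.198.211.128/25
Subnets: 162.198.208.0/25, 162.198.208.128/25, 162.198.209.0/25, 162.198.209.128/25, 162.198.210.0/25, 162.198.210.128/25, 162.198.211.0/25, 162.198.211.128/25


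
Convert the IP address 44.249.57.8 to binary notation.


44 = 00101100
249 = 11111001
57 = 00111001
8 = 00001000
Binary: 00101100.11111001.00111001.00001000


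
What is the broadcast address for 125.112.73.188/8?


Network: 125.0.0.0/8
Host bits = 24
Set all host bits to 1:
Broadcast: 125.255.255.255


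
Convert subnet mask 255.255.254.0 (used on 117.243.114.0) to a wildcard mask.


Subnet mask: 255.255.254.0
Wildcard = 255.255.255.255 - subnet mask
255 - 255 = 0
255 - 255 = 0
255 - 254 = 1
255 - 0 = 255
Wildcard: 0.0.1.255


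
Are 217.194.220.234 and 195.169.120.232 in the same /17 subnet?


Mask: 255.255.128.0
217.194.220.234 AND mask = 217.194.128.0
195.169.120.232 AND mask = 195.169.0.0
No, different subnets (217.194.128.0 vs 195.169.0.0)


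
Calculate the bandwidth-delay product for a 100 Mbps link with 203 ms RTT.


BDP = bandwidth * RTT
= 100 Mbps * 203 ms
= 100 * 1e6 * 203 / 1000 bits
= 20300000 bits
= 2537500 bytes
= 2478.0273 KB
BDP = 20300000 bits (2537500 bytes)


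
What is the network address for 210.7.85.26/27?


IP:   11010010.00000111.01010101.00011010
Mask: 11111111.11111111.11111111.11100000
AND operation:
Net:  11010010.00000111.01010101.00000000
Network: 210.7.85.0/27


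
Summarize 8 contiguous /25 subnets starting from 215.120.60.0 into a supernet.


Original prefix: /25
Number of subnets: 8 = 2^3
New prefix = 25 - 3 = 22
Supernet: 215.120.60.0/22


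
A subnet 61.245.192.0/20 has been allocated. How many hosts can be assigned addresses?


Host bits = 32 - 20 = 12
Total addresses = 2^12 = 4096
Usable = total - 2 (network and broadcast)
Usable hosts: 4094


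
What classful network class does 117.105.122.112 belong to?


First octet: 117
Binary: 01110101
0xxxxxxx -> Class A (1-126)
Class A, default mask 255.0.0.0 (/8)


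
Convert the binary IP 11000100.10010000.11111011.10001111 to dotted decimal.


11000100 = 196
10010000 = 144
11111011 = 251
10001111 = 143
IP: 196.144.251.143


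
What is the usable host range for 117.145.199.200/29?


Network: 117.145.199.200
Broadcast: 117.145.199.207
First usable = network + 1
Last usable = broadcast - 1
Range: 117.145.199.201 to 117.145.199.206


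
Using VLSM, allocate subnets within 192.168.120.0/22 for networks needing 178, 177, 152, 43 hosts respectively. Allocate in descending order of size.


178 hosts -> /24 (254 usable): 192.168.120.0/24
177 hosts -> /24 (254 usable): 192.168.121.0/24
152 hosts -> /24 (254 usable): 192.168.122.0/24
43 hosts -> /26 (62 usable): 192.168.123.0/26
Allocation: 192.168.120.0/24 (178 hosts, 254 usable); 192.168.121.0/24 (177 hosts, 254 usable); 192.168.122.0/24 (152 hosts, 254 usable); 192.168.123.0/26 (43 hosts, 62 usable)


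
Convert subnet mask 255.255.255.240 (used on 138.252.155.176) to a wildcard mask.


Subnet mask: 255.255.255.240
Wildcard = 255.255.255.255 - subnet mask
255 - 255 = 0
255 - 255 = 0
255 - 255 = 0
255 - 240 = 15
Wildcard: 0.0.0.15


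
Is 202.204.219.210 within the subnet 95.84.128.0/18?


Subnet network: 95.84.128.0
Test IP AND mask: 202.204.192.0
No, 202.204.219.210 is not in 95.84.128.0/18


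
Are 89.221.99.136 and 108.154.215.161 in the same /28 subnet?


Mask: 255.255.255.240
89.221.99.136 AND mask = 89.221.99.128
108.154.215.161 AND mask = 108.154.215.160
No, different subnets (89.221.99.128 vs 108.154.215.160)


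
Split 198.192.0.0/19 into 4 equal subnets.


New prefix = 19 + 2 = 21
Each subnet has 2048 addresses
  198.192.0.0/21
  198.192.8.0/21
  198.192.16.0/21
  198.192.24.0/21
Subnets: 198.192.0.0/21, 198.192.8.0/21, 198.192.16.0/21, 198.192.24.0/21


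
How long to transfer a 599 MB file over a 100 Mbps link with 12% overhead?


Effective throughput = 100 * (1 - 12/100) = 88 Mbps
File size in Mb = 599 * 8 = 4792 Mb
Time = 4792 / 88
Time = 54.4545 seconds


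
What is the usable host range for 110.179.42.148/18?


Network: 110.179.0.0
Broadcast: 110.179.63.255
First usable = network + 1
Last usable = broadcast - 1
Range: 110.179.0.1 to 110.179.63.254


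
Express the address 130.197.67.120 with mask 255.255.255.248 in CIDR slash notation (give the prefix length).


Binary: 11111111.11111111.11111111.11111000
Count leading 1s
Prefix: /29


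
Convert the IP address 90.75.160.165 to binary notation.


90 = 01011010
75 = 01001011
160 = 10100000
165 = 10100101
Binary: 01011010.01001011.10100000.10100101


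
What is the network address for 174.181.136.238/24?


IP:   10101110.10110101.10001000.11101110
Mask: 11111111.11111111.11111111.00000000
AND operation:
Net:  10101110.10110101.10001000.00000000
Network: 174.181.136.0/24


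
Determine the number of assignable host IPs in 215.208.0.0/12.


Host bits = 32 - 12 = 20
Total addresses = 2^20 = 1048576
Usable = total - 2 (network and broadcast)
Usable hosts: 1048574


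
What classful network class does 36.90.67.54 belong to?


First octet: 36
Binary: 00100100
0xxxxxxx -> Class A (1-126)
Class A, default mask 255.0.0.0 (/8)


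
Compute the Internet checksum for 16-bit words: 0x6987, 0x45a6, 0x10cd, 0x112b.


Sum all words (with carry folding):
+ 0x6987 = 0x6987
+ 0x45a6 = 0xaf2d
+ 0x10cd = 0xbffa
+ 0x112b = 0xd125
One's complement: ~0xd125
Checksum = 0x2eda


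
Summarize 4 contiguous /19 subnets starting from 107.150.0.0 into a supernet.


Original prefix: /19
Number of subnets: 4 = 2^2
New prefix = 19 - 2 = 17
Supernet: 107.150.0.0/17


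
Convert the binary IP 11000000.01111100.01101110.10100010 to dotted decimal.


11000000 = 192
01111100 = 124
01101110 = 110
10100010 = 162
IP: 192.124.110.162


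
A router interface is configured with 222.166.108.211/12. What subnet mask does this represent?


/12 means 12 network bits, 20 host bits
Binary: 11111111111100000000000000000000
Mask: 255.240.0.0


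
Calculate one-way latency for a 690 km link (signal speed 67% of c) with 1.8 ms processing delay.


Speed = 0.67 * 3e5 km/s = 201000 km/s
Propagation delay = 690 / 201000 = 0.0034 s = 3.4328 ms
Processing delay = 1.8 ms
Total one-way latency = 5.2328 ms


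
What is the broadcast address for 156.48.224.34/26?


Network: 156.48.224.0/26
Host bits = 6
Set all host bits to 1:
Broadcast: 156.48.224.63


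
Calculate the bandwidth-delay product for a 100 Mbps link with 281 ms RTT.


BDP = bandwidth * RTT
= 100 Mbps * 281 ms
= 100 * 1e6 * 281 / 1000 bits
= 28100000 bits
= 3512500 bytes
= 3430.1758 KB
BDP = 28100000 bits (3512500 bytes)


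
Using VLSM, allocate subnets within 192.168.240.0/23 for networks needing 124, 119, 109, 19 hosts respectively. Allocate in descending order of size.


124 hosts -> /25 (126 usable): 192.168.240.0/25
119 hosts -> /25 (126 usable): 192.168.240.128/25
109 hosts -> /25 (126 usable): 192.168.241.0/25
19 hosts -> /27 (30 usable): 192.168.241.128/27
Allocation: 192.168.240.0/25 (124 hosts, 126 usable); 192.168.240.128/25 (119 hosts, 126 usable); 192.168.241.0/25 (109 hosts, 126 usable); 192.168.241.128/27 (19 hosts, 30 usable)


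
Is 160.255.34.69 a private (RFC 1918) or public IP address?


RFC 1918 private ranges:
  10.0.0.0/8 (10.0.0.0 - 10.255.255.255)
  172.16.0.0/12 (172.16.0.0 - 172.31.255.255)
  192.168.0.0/16 (192.168.0.0 - 192.168.255.255)
Public (not in any RFC 1918 range)


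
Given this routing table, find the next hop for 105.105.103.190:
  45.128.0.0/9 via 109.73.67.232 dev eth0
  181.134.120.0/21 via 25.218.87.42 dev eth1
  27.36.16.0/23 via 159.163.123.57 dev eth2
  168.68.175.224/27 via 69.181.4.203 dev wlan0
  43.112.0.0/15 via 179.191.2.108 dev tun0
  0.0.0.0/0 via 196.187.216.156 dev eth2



Longest prefix match for 105.105.103.190:
  /9 45.128.0.0: no
  /21 181.134.120.0: no
  /23 27.36.16.0: no
  /27 168.68.175.224: no
  /15 43.112.0.0: no
  /0 0.0.0.0: MATCH
Selected: next-hop 196.187.216.156 via eth2 (matched /0)


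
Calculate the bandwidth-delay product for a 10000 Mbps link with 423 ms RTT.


BDP = bandwidth * RTT
= 10000 Mbps * 423 ms
= 10000 * 1e6 * 423 / 1000 bits
= 4230000000 bits
= 528750000 bytes
= 516357.4219 KB
BDP = 4230000000 bits (528750000 bytes)


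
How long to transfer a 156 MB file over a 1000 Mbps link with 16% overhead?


Effective throughput = 1000 * (1 - 16/100) = 840 Mbps
File size in Mb = 156 * 8 = 1248 Mb
Time = 1248 / 840
Time = 1.4857 seconds


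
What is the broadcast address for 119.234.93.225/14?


Network: 119.232.0.0/14
Host bits = 18
Set all host bits to 1:
Broadcast: 119.235.255.255


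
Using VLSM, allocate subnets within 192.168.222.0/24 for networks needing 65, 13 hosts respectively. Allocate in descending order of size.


65 hosts -> /25 (126 usable): 192.168.222.0/25
13 hosts -> /28 (14 usable): 192.168.222.128/28
Allocation: 192.168.222.0/25 (65 hosts, 126 usable); 192.168.222.128/28 (13 hosts, 14 usable)


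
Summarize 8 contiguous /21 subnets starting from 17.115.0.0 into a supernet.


Original prefix: /21
Number of subnets: 8 = 2^3
New prefix = 21 - 3 = 18
Supernet: 17.115.0.0/18


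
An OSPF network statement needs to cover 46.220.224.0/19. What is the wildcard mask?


Subnet mask: 255.255.224.0
Wildcard = 255.255.255.255 - subnet mask
255 - 255 = 0
255 - 255 = 0
255 - 224 = 31
255 - 0 = 255
Wildcard: 0.0.31.255


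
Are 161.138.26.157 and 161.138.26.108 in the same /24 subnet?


Mask: 255.255.255.0
161.138.26.157 AND mask = 161.138.26.0
161.138.26.108 AND mask = 161.138.26.0
Yes, same subnet (161.138.26.0)


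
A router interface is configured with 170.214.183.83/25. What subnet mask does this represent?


/25 means 25 network bits, 7 host bits
Binary: 11111111111111111111111110000000
Mask: 255.255.255.128


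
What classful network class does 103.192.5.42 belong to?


First octet: 103
Binary: 01100111
0xxxxxxx -> Class A (1-126)
Class A, default mask 255.0.0.0 (/8)


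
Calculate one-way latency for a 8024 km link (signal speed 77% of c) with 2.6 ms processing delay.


Speed = 0.77 * 3e5 km/s = 231000 km/s
Propagation delay = 8024 / 231000 = 0.0347 s = 34.7359 ms
Processing delay = 2.6 ms
Total one-way latency = 37.3359 ms


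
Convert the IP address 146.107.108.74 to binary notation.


146 = 10010010
107 = 01101011
108 = 01101100
74 = 01001010
Binary: 10010010.01101011.01101100.01001010


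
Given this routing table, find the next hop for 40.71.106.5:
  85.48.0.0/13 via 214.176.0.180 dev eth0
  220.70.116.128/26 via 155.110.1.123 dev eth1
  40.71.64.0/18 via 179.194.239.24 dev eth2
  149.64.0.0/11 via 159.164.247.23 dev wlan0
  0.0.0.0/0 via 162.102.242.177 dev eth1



Longest prefix match for 40.71.106.5:
  /13 85.48.0.0: no
  /26 220.70.116.128: no
  /18 40.71.64.0: MATCH
  /11 149.64.0.0: no
  /0 0.0.0.0: MATCH
Selected: next-hop 179.194.239.24 via eth2 (matched /18)


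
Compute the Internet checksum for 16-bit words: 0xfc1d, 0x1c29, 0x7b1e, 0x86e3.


Sum all words (with carry folding):
+ 0xfc1d = 0xfc1d
+ 0x1c29 = 0x1847
+ 0x7b1e = 0x9365
+ 0x86e3 = 0x1a49
One's complement: ~0x1a49
Checksum = 0xe5b6


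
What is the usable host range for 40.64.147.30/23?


Network: 40.64.146.0
Broadcast: 40.64.147.255
First usable = network + 1
Last usable = broadcast - 1
Range: 40.64.146.1 to 40.64.147.254


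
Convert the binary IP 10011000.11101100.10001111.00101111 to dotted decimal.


10011000 = 152
11101100 = 236
10001111 = 143
00101111 = 47
IP: 152.236.143.47


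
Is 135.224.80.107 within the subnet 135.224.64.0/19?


Subnet network: 135.224.64.0
Test IP AND mask: 135.224.64.0
Yes, 135.224.80.107 is in 135.224.64.0/19


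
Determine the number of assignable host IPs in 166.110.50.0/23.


Host bits = 32 - 23 = 9
Total addresses = 2^9 = 512
Usable = total - 2 (network and broadcast)
Usable hosts: 510


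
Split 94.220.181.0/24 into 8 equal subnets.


New prefix = 24 + 3 = 27
Each subnet has 32 addresses
  94.220.181.0/27
  94.220.181.32/27
  94.220.181.64/27
  94.220.181.96/27
  94.220.181.128/27
  94.220.181.160/27
  94.220.181.192/27
  94.220.181.224/27
Subnets: 94.220.181.0/27, 94.220.181.32/27, 94.220.181.64/27, 94.220.181.96/27, 94.220.181.128/27, 94.220.181.160/27, 94.220.181.192/27, 94.220.181.224/27


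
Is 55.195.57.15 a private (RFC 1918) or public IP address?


RFC 1918 private ranges:
  10.0.0.0/8 (10.0.0.0 - 10.255.255.255)
  172.16.0.0/12 (172.16.0.0 - 172.31.255.255)
  192.168.0.0/16 (192.168.0.0 - 192.168.255.255)
Public (not in any RFC 1918 range)


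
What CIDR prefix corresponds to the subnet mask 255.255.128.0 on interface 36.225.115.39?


Binary: 11111111.11111111.10000000.00000000
Count leading 1s
Prefix: /17


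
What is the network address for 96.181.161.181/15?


IP:   01100000.10110101.10100001.10110101
Mask: 11111111.11111110.00000000.00000000
AND operation:
Net:  01100000.10110100.00000000.00000000
Network: 96.180.0.0/15


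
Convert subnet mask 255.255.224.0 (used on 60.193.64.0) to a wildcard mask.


Subnet mask: 255.255.224.0
Wildcard = 255.255.255.255 - subnet mask
255 - 255 = 0
255 - 255 = 0
255 - 224 = 31
255 - 0 = 255
Wildcard: 0.0.31.255


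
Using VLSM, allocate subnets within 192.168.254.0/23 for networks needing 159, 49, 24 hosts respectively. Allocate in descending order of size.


159 hosts -> /24 (254 usable): 192.168.254.0/24
49 hosts -> /26 (62 usable): 192.168.255.0/26
24 hosts -> /27 (30 usable): 192.168.255.64/27
Allocation: 192.168.254.0/24 (159 hosts, 254 usable); 192.168.255.0/26 (49 hosts, 62 usable); 192.168.255.64/27 (24 hosts, 30 usable)


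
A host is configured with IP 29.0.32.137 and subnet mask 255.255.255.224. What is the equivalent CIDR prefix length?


Binary: 11111111.11111111.11111111.11100000
Count leading 1s
Prefix: /27


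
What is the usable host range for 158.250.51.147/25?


Network: 158.250.51.128
Broadcast: 158.250.51.255
First usable = network + 1
Last usable = broadcast - 1
Range: 158.250.51.129 to 158.250.51.254


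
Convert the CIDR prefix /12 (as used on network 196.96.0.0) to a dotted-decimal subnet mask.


/12 means 12 network bits, 20 host bits
Binary: 11111111111100000000000000000000
Mask: 255.240.0.0


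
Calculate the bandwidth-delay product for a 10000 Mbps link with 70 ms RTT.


BDP = bandwidth * RTT
= 10000 Mbps * 70 ms
= 10000 * 1e6 * 70 / 1000 bits
= 700000000 bits
= 87500000 bytes
= 85449.2188 KB
BDP = 700000000 bits (87500000 bytes)


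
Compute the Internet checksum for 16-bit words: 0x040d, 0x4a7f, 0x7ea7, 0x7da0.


Sum all words (with carry folding):
+ 0x040d = 0x040d
+ 0x4a7f = 0x4e8c
+ 0x7ea7 = 0xcd33
+ 0x7da0 = 0x4ad4
One's complement: ~0x4ad4
Checksum = 0xb52b


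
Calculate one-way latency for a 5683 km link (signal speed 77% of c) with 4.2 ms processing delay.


Speed = 0.77 * 3e5 km/s = 231000 km/s
Propagation delay = 5683 / 231000 = 0.0246 s = 24.6017 ms
Processing delay = 4.2 ms
Total one-way latency = 28.8017 ms


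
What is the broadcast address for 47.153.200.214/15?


Network: 47.152.0.0/15
Host bits = 17
Set all host bits to 1:
Broadcast: 47.153.255.255


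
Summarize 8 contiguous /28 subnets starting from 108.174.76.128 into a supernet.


Original prefix: /28
Number of subnets: 8 = 2^3
New prefix = 28 - 3 = 25
Supernet: 108.174.76.128/25


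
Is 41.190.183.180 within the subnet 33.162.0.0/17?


Subnet network: 33.162.0.0
Test IP AND mask: 41.190.128.0
No, 41.190.183.180 is not in 33.162.0.0/17


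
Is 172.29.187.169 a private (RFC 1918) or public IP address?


RFC 1918 private ranges:
  10.0.0.0/8 (10.0.0.0 - 10.255.255.255)
  172.16.0.0/12 (172.16.0.0 - 172.31.255.255)
  192.168.0.0/16 (192.168.0.0 - 192.168.255.255)
Private (in 172.16.0.0/12)


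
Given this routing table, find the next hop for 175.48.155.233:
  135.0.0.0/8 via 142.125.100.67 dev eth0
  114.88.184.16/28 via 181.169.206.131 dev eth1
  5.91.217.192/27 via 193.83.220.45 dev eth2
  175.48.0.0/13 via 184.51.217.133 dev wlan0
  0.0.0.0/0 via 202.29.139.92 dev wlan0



Longest prefix match for 175.48.155.233:
  /8 135.0.0.0: no
  /28 114.88.184.16: no
  /27 5.91.217.192: no
  /13 175.48.0.0: MATCH
  /0 0.0.0.0: MATCH
Selected: next-hop 184.51.217.133 via wlan0 (matched /13)


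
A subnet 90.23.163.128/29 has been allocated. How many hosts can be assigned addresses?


Host bits = 32 - 29 = 3
Total addresses = 2^3 = 8
Usable = total - 2 (network and broadcast)
Usable hosts: 6


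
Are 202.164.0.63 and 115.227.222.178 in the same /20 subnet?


Mask: 255.255.240.0
202.164.0.63 AND mask = 202.164.0.0
115.227.222.178 AND mask = 115.227.208.0
No, different subnets (202.164.0.0 vs 115.227.208.0)


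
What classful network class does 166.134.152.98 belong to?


First octet: 166
Binary: 10100110
10xxxxxx -> Class B (128-191)
Class B, default mask 255.255.0.0 (/16)


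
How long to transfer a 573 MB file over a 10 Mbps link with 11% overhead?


Effective throughput = 10 * (1 - 11/100) = 8.9 Mbps
File size in Mb = 573 * 8 = 4584 Mb
Time = 4584 / 8.9
Time = 515.0562 seconds


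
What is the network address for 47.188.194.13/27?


IP:   00101111.10111100.11000010.00001101
Mask: 11111111.11111111.11111111.11100000
AND operation:
Net:  00101111.10111100.11000010.00000000
Network: 47.188.194.0/27


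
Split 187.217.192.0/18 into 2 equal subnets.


New prefix = 18 + 1 = 19
Each subnet has 8192 addresses
  187.217.192.0/19
  187.217.224.0/19
Subnets: 187.217.192.0/19, 187.217.224.0/19


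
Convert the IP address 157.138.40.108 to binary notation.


157 = 10011101
138 = 10001010
40 = 00101000
108 = 01101100
Binary: 10011101.10001010.00101000.01101100


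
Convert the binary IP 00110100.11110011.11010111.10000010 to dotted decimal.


00110100 = 52
11110011 = 243
11010111 = 215
10000010 = 130
IP: 52.243.215.130


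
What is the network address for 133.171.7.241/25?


IP:   10000101.10101011.00000111.11110001
Mask: 11111111.11111111.11111111.10000000
AND operation:
Net:  10000101.10101011.00000111.10000000
Network: 133.171.7.128/25


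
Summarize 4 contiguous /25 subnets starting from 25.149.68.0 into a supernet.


Original prefix: /25
Number of subnets: 4 = 2^2
New prefix = 25 - 2 = 23
Supernet: 25.149.68.0/23


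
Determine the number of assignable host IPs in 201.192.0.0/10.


Host bits = 32 - 10 = 22
Total addresses = 2^22 = 4194304
Usable = total - 2 (network and broadcast)
Usable hosts: 4194302


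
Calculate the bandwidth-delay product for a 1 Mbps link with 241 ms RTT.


BDP = bandwidth * RTT
= 1 Mbps * 241 ms
= 1 * 1e6 * 241 / 1000 bits
= 241000 bits
= 30125 bytes
= 29.4189 KB
BDP = 241000 bits (30125 bytes)


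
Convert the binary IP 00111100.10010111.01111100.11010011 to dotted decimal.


00111100 = 60
10010111 = 151
01111100 = 124
11010011 = 211
IP: 60.151.124.211


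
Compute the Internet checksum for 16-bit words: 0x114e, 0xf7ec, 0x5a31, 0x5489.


Sum all words (with carry folding):
+ 0x114e = 0x114e
+ 0xf7ec = 0x093b
+ 0x5a31 = 0x636c
+ 0x5489 = 0xb7f5
One's complement: ~0xb7f5
Checksum = 0x480a


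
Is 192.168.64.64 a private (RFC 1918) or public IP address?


RFC 1918 private ranges:
  10.0.0.0/8 (10.0.0.0 - 10.255.255.255)
  172.16.0.0/12 (172.16.0.0 - 172.31.255.255)
  192.168.0.0/16 (192.168.0.0 - 192.168.255.255)
Private (in 192.168.0.0/16)


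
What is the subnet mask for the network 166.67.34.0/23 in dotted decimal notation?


/23 means 23 network bits, 9 host bits
Binary: 11111111111111111111111000000000
Mask: 255.255.254.0


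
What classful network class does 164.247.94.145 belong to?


First octet: 164
Binary: 10100100
10xxxxxx -> Class B (128-191)
Class B, default mask 255.255.0.0 (/16)


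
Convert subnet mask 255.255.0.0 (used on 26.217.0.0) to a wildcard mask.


Subnet mask: 255.255.0.0
Wildcard = 255.255.255.255 - subnet mask
255 - 255 = 0
255 - 255 = 0
255 - 0 = 255
255 - 0 = 255
Wildcard: 0.0.255.255


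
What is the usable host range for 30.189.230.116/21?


Network: 30.189.224.0
Broadcast: 30.189.231.255
First usable = network + 1
Last usable = broadcast - 1
Range: 30.189.224.1 to 30.189.231.254


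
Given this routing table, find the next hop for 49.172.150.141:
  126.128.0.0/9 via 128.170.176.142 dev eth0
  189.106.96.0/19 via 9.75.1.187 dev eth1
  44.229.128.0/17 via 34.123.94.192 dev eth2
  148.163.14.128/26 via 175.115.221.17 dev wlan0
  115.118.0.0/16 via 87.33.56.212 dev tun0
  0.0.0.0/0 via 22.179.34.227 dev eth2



Longest prefix match for 49.172.150.141:
  /9 126.128.0.0: no
  /19 189.106.96.0: no
  /17 44.229.128.0: no
  /26 148.163.14.128: no
  /16 115.118.0.0: no
  /0 0.0.0.0: MATCH
Selected: next-hop 22.179.34.227 via eth2 (matched /0)


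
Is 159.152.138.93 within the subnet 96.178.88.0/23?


Subnet network: 96.178.88.0
Test IP AND mask: 159.152.138.0
No, 159.152.138.93 is not in 96.178.88.0/23


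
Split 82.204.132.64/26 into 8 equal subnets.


New prefix = 26 + 3 = 29
Each subnet has 8 addresses
  82.204.132.64/29
  82.204.132.72/29
  82.204.132.80/29
  82.204.132.88/29
  82.204.132.96/29
  82.204.132.104/29
  82.204.132.112/29
  82.204.132.120/29
Subnets: 82.204.132.64/29, 82.204.132.72/29, 82.204.132.80/29, 82.204.132.88/29, 82.204.132.96/29, 82.204.132.104/29, 82.204.132.112/29, 82.204.132.120/29


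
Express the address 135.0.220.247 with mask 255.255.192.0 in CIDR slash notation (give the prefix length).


Binary: 11111111.11111111.11000000.00000000
Count leading 1s
Prefix: /18


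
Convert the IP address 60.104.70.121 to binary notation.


60 = 00111100
104 = 01101000
70 = 01000110
121 = 01111001
Binary: 00111100.01101000.01000110.01111001


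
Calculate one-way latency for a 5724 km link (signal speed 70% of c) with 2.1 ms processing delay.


Speed = 0.7 * 3e5 km/s = 210000 km/s
Propagation delay = 5724 / 210000 = 0.0273 s = 27.2571 ms
Processing delay = 2.1 ms
Total one-way latency = 29.3571 ms


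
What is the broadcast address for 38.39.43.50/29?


Network: 38.39.43.48/29
Host bits = 3
Set all host bits to 1:
Broadcast: 38.39.43.55


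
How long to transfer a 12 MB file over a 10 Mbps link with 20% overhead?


Effective throughput = 10 * (1 - 20/100) = 8 Mbps
File size in Mb = 12 * 8 = 96 Mb
Time = 96 / 8
Time = 12 seconds


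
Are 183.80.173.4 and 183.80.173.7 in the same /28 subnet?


Mask: 255.255.255.240
183.80.173.4 AND mask = 183.80.173.0
183.80.173.7 AND mask = 183.80.173.0
Yes, same subnet (183.80.173.0)


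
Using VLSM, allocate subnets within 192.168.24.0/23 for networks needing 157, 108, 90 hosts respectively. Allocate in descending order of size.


157 hosts -> /24 (254 usable): 192.168.24.0/24
108 hosts -> /25 (126 usable): 192.168.25.0/25
90 hosts -> /25 (126 usable): 192.168.25.128/25
Allocation: 192.168.24.0/24 (157 hosts, 254 usable); 192.168.25.0/25 (108 hosts, 126 usable); 192.168.25.128/25 (90 hosts, 126 usable)


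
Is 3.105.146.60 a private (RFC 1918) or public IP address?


RFC 1918 private ranges:
  10.0.0.0/8 (10.0.0.0 - 10.255.255.255)
  172.16.0.0/12 (172.16.0.0 - 172.31.255.255)
  192.168.0.0/16 (192.168.0.0 - 192.168.255.255)
Public (not in any RFC 1918 range)


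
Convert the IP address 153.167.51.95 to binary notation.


153 = 10011001
167 = 10100111
51 = 00110011
95 = 01011111
Binary: 10011001.10100111.00110011.01011111


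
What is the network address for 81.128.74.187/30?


IP:   01010001.10000000.01001010.10111011
Mask: 11111111.11111111.11111111.11111100
AND operation:
Net:  01010001.10000000.01001010.10111000
Network: 81.128.74.184/30


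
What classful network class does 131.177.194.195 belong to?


First octet: 131
Binary: 10000011
10xxxxxx -> Class B (128-191)
Class B, default mask 255.255.0.0 (/16)


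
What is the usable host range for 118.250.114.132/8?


Network: 118.0.0.0
Broadcast: 118.255.255.255
First usable = network + 1
Last usable = broadcast - 1
Range: 118.0.0.1 to 118.255.255.254


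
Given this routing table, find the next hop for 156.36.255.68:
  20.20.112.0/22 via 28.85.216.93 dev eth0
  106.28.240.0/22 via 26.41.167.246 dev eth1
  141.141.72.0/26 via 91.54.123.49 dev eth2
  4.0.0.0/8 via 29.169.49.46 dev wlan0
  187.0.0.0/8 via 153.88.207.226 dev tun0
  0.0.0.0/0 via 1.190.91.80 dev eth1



Longest prefix match for 156.36.255.68:
  /22 20.20.112.0: no
  /22 106.28.240.0: no
  /26 141.141.72.0: no
  /8 4.0.0.0: no
  /8 187.0.0.0: no
  /0 0.0.0.0: MATCH
Selected: next-hop 1.190.91.80 via eth1 (matched /0)


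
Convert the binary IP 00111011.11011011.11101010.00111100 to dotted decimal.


00111011 = 59
11011011 = 219
11101010 = 234
00111100 = 60
IP: 59.219.234.60


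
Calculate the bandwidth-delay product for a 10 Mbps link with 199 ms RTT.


BDP = bandwidth * RTT
= 10 Mbps * 199 ms
= 10 * 1e6 * 199 / 1000 bits
= 1990000 bits
= 248750 bytes
= 242.9199 KB
BDP = 1990000 bits (248750 bytes)


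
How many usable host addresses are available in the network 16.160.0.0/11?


Host bits = 32 - 11 = 21
Total addresses = 2^21 = 2097152
Usable = total - 2 (network and broadcast)
Usable hosts: 2097150


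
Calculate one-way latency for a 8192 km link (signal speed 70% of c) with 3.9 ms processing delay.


Speed = 0.7 * 3e5 km/s = 210000 km/s
Propagation delay = 8192 / 210000 = 0.039 s = 39.0095 ms
Processing delay = 3.9 ms
Total one-way latency = 42.9095 ms


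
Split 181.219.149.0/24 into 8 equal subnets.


New prefix = 24 + 3 = 27
Each subnet has 32 addresses
  181.219.149.0/27
  181.219.149.32/27
  181.219.149.64/27
  181.219.149.96/27
  181.219.149.128/27
  181.219.149.160/27
  181.219.149.192/27
  181.219.149.224/27
Subnets: 181.219.149.0/27, 181.219.149.32/27, 181.219.149.64/27, 181.219.149.96/27, 181.219.149.128/27, 181.219.149.160/27, 181.219.149.192/27, 181.219.149.224/27


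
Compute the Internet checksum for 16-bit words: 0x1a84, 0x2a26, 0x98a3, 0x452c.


Sum all words (with carry folding):
+ 0x1a84 = 0x1a84
+ 0x2a26 = 0x44aa
+ 0x98a3 = 0xdd4d
+ 0x452c = 0x227a
One's complement: ~0x227a
Checksum = 0xdd85


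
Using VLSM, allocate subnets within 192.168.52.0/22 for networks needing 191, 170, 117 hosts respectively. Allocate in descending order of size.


191 hosts -> /24 (254 usable): 192.168.52.0/24
170 hosts -> /24 (254 usable): 192.168.53.0/24
117 hosts -> /25 (126 usable): 192.168.54.0/25
Allocation: 192.168.52.0/24 (191 hosts, 254 usable); 192.168.53.0/24 (170 hosts, 254 usable); 192.168.54.0/25 (117 hosts, 126 usable)


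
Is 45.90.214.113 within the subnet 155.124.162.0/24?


Subnet network: 155.124.162.0
Test IP AND mask: 45.90.214.0
No, 45.90.214.113 is not in 155.124.162.0/24


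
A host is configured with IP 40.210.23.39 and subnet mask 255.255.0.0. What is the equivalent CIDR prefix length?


Binary: 11111111.11111111.00000000.00000000
Count leading 1s
Prefix: /16


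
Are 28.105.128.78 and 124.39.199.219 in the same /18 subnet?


Mask: 255.255.192.0
28.105.128.78 AND mask = 28.105.128.0
124.39.199.219 AND mask = 124.39.192.0
No, different subnets (28.105.128.0 vs 124.39.192.0)


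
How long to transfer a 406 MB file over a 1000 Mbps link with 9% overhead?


Effective throughput = 1000 * (1 - 9/100) = 910 Mbps
File size in Mb = 406 * 8 = 3248 Mb
Time = 3248 / 910
Time = 3.5692 seconds


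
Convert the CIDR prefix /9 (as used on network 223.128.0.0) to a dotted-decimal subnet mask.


/9 means 9 network bits, 23 host bits
Binary: 11111111100000000000000000000000
Mask: 255.128.0.0


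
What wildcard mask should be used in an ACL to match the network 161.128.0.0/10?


Subnet mask: 255.192.0.0
Wildcard = 255.255.255.255 - subnet mask
255 - 255 = 0
255 - 192 = 63
255 - 0 = 255
255 - 0 = 255
Wildcard: 0.63.255.255


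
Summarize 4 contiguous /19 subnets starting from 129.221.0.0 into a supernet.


Original prefix: /19
Number of subnets: 4 = 2^2
New prefix = 19 - 2 = 17
Supernet: 129.221.0.0/17


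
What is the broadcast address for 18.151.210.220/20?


Network: 18.151.208.0/20
Host bits = 12
Set all host bits to 1:
Broadcast: 18.151.223.255


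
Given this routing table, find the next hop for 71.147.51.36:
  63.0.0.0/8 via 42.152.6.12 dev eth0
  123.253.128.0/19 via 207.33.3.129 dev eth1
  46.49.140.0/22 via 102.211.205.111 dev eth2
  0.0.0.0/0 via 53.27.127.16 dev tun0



Longest prefix match for 71.147.51.36:
  /8 63.0.0.0: no
  /19 123.253.128.0: no
  /22 46.49.140.0: no
  /0 0.0.0.0: MATCH
Selected: next-hop 53.27.127.16 via tun0 (matched /0)


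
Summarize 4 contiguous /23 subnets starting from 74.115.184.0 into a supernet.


Original prefix: /23
Number of subnets: 4 = 2^2
New prefix = 23 - 2 = 21
Supernet: 74.115.184.0/21


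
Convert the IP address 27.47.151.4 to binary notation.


27 = 00011011
47 = 00101111
151 = 10010111
4 = 00000100
Binary: 00011011.00101111.10010111.00000100


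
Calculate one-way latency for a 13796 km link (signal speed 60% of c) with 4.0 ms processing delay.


Speed = 0.6 * 3e5 km/s = 180000 km/s
Propagation delay = 13796 / 180000 = 0.0766 s = 76.6444 ms
Processing delay = 4.0 ms
Total one-way latency = 80.6444 ms


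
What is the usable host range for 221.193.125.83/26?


Network: 221.193.125.64
Broadcast: 221.193.125.127
First usable = network + 1
Last usable = broadcast - 1
Range: 221.193.125.65 to 221.193.125.126


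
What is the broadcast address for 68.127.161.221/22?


Network: 68.127.160.0/22
Host bits = 10
Set all host bits to 1:
Broadcast: 68.127.163.255


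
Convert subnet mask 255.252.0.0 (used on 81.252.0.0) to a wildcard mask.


Subnet mask: 255.252.0.0
Wildcard = 255.255.255.255 - subnet mask
255 - 255 = 0
255 - 252 = 3
255 - 0 = 255
255 - 0 = 255
Wildcard: 0.3.255.255


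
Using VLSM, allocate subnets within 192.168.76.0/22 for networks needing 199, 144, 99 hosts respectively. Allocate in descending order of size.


199 hosts -> /24 (254 usable): 192.168.76.0/24
144 hosts -> /24 (254 usable): 192.168.77.0/24
99 hosts -> /25 (126 usable): 192.168.78.0/25
Allocation: 192.168.76.0/24 (199 hosts, 254 usable); 192.168.77.0/24 (144 hosts, 254 usable); 192.168.78.0/25 (99 hosts, 126 usable)


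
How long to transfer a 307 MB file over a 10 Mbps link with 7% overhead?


Effective throughput = 10 * (1 - 7/100) = 9.3 Mbps
File size in Mb = 307 * 8 = 2456 Mb
Time = 2456 / 9.3
Time = 264.086 seconds


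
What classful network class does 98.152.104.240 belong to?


First octet: 98
Binary: 01100010
0xxxxxxx -> Class A (1-126)
Class A, default mask 255.0.0.0 (/8)


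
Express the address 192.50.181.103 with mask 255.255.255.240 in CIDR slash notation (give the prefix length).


Binary: 11111111.11111111.11111111.11110000
Count leading 1s
Prefix: /28


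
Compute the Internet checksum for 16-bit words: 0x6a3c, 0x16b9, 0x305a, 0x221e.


Sum all words (with carry folding):
+ 0x6a3c = 0x6a3c
+ 0x16b9 = 0x80f5
+ 0x305a = 0xb14f
+ 0x221e = 0xd36d
One's complement: ~0xd36d
Checksum = 0x2c92


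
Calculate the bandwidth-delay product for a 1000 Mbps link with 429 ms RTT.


BDP = bandwidth * RTT
= 1000 Mbps * 429 ms
= 1000 * 1e6 * 429 / 1000 bits
= 429000000 bits
= 53625000 bytes
= 52368.1641 KB
BDP = 429000000 bits (53625000 bytes)


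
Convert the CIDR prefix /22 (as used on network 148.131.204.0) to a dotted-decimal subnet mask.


/22 means 22 network bits, 10 host bits
Binary: 11111111111111111111110000000000
Mask: 255.255.252.0


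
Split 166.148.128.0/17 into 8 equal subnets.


New prefix = 17 + 3 = 20
Each subnet has 4096 addresses
  166.148.128.0/20
  166.148.144.0/20
  166.148.160.0/20
  166.148.176.0/20
  166.148.192.0/20
  166.148.208.0/20
  166.148.224.0/20
  166.148.240.0/20
Subnets: 166.148.128.0/20, 166.148.144.0/20, 166.148.160.0/20, 166.148.176.0/20, 166.148.192.0/20, 166.148.208.0/20, 166.148.224.0/20, 166.148.240.0/20


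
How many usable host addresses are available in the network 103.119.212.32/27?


Host bits = 32 - 27 = 5
Total addresses = 2^5 = 32
Usable = total - 2 (network and broadcast)
Usable hosts: 30


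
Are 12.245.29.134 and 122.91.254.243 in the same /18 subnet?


Mask: 255.255.192.0
12.245.29.134 AND mask = 12.245.0.0
122.91.254.243 AND mask = 122.91.192.0
No, different subnets (12.245.0.0 vs 122.91.192.0)


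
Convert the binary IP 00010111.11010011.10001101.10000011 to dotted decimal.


00010111 = 23
11010011 = 211
10001101 = 141
10000011 = 131
IP: 23.211.141.131


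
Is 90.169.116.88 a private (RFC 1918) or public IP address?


RFC 1918 private ranges:
  10.0.0.0/8 (10.0.0.0 - 10.255.255.255)
  172.16.0.0/12 (172.16.0.0 - 172.31.255.255)
  192.168.0.0/16 (192.168.0.0 - 192.168.255.255)
Public (not in any RFC 1918 range)


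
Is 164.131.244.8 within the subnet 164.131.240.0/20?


Subnet network: 164.131.240.0
Test IP AND mask: 164.131.240.0
Yes, 164.131.244.8 is in 164.131.240.0/20


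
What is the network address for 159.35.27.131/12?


IP:   10011111.00100011.00011011.10000011
Mask: 11111111.11110000.00000000.00000000
AND operation:
Net:  10011111.00100000.00000000.00000000
Network: 159.32.0.0/12


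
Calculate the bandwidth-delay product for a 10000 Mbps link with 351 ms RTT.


BDP = bandwidth * RTT
= 10000 Mbps * 351 ms
= 10000 * 1e6 * 351 / 1000 bits
= 3510000000 bits
= 438750000 bytes
= 428466.7969 KB
BDP = 3510000000 bits (438750000 bytes)


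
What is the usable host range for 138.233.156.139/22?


Network: 138.233.156.0
Broadcast: 138.233.159.255
First usable = network + 1
Last usable = broadcast - 1
Range: 138.233.156.1 to 138.233.159.254


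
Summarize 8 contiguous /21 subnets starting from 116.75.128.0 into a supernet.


Original prefix: /21
Number of subnets: 8 = 2^3
New prefix = 21 - 3 = 18
Supernet: 116.75.128.0/18


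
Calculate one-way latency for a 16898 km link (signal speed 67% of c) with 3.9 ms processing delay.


Speed = 0.67 * 3e5 km/s = 201000 km/s
Propagation delay = 16898 / 201000 = 0.0841 s = 84.0697 ms
Processing delay = 3.9 ms
Total one-way latency = 87.9697 ms


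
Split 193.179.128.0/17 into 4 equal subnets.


New prefix = 17 + 2 = 19
Each subnet has 8192 addresses
  193.179.128.0/19
  193.179.160.0/19
  193.179.192.0/19
  193.179.224.0/19
Subnets: 193.179.128.0/19, 193.179.160.0/19, 193.179.192.0/19, 193.179.224.0/19


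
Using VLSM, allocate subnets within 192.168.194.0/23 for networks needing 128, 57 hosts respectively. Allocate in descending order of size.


128 hosts -> /24 (254 usable): 192.168.194.0/24
57 hosts -> /26 (62 usable): 192.168.195.0/26
Allocation: 192.168.194.0/24 (128 hosts, 254 usable); 192.168.195.0/26 (57 hosts, 62 usable)


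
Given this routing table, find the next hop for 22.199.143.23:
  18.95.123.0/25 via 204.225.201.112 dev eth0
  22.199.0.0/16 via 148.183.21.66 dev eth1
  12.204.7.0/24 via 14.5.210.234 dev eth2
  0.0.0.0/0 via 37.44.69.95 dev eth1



Longest prefix match for 22.199.143.23:
  /25 18.95.123.0: no
  /16 22.199.0.0: MATCH
  /24 12.204.7.0: no
  /0 0.0.0.0: MATCH
Selected: next-hop 148.183.21.66 via eth1 (matched /16)


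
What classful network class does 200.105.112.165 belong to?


First octet: 200
Binary: 11001000
110xxxxx -> Class C (192-223)
Class C, default mask 255.255.255.0 (/24)


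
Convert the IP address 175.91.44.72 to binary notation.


175 = 10101111
91 = 01011011
44 = 00101100
72 = 01001000
Binary: 10101111.01011011.00101100.01001000


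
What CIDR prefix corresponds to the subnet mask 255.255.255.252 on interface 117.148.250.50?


Binary: 11111111.11111111.11111111.11111100
Count leading 1s
Prefix: /30


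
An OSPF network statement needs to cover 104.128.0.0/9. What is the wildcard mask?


Subnet mask: 255.128.0.0
Wildcard = 255.255.255.255 - subnet mask
255 - 255 = 0
255 - 128 = 127
255 - 0 = 255
255 - 0 = 255
Wildcard: 0.127.255.255


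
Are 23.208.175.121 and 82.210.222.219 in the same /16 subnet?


Mask: 255.255.0.0
23.208.175.121 AND mask = 23.208.0.0
82.210.222.219 AND mask = 82.210.0.0
No, different subnets (23.208.0.0 vs 82.210.0.0)


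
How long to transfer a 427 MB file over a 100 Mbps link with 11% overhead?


Effective throughput = 100 * (1 - 11/100) = 89 Mbps
File size in Mb = 427 * 8 = 3416 Mb
Time = 3416 / 89
Time = 38.382 seconds


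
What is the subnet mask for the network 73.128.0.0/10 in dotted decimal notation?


/10 means 10 network bits, 22 host bits
Binary: 11111111110000000000000000000000
Mask: 255.192.0.0


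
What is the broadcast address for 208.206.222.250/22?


Network: 208.206.220.0/22
Host bits = 10
Set all host bits to 1:
Broadcast: 208.206.223.255
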